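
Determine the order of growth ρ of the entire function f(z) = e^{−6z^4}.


|e^{−6z^4}| = e^{Re(-6·z^4) + 0} ≤ e^{6|z|^4 + 0} = e^{6r^4 + 0} on |z| = r, so ρ ≤ 4. Choosing z on |z|=r so that -6·z^4 is real positive (always possible by picking arg z appropriately) gives |f(z)| = e^{6r^4 + 0}, matching the bound. The additive constant 0 does not affect log log M(r) ~ 4·log r. Hence ρ = 4.
Therefore ρ = 4.

Order ρ = 4.


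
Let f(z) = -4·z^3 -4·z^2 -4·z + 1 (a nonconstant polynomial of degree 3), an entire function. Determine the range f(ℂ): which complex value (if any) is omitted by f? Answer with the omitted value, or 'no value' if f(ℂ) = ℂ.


Little Picard bounds the complement of f(ℂ) to at most one point.
For every w ∈ ℂ, the equation p(z) − w = 0 is a nonconstant polynomial in z and hence has at least one root by the fundamental theorem of algebra. So p is surjective onto ℂ, omitting no value.

Omitted value: no value.


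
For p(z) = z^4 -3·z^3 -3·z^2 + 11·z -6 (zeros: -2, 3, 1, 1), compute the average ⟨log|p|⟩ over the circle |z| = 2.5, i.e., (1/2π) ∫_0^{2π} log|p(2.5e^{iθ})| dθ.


Zeros: -2, 1, 1, 3; r = 2.5.
Inside |z| < r: -2, 1, 1. Outside (|z| ≥ r): 3.
p(0) = -6, so log|p(0)| = log(6) = 1.7918.
Apply Jensen: I(r) = log|p(0)| + Σ_k log(r/|z_k|), summed over zeros inside |z| < r.
  log(r/|z_k|) for z_k = -2: log(2.5/2) = 0.2231
  log(r/|z_k|) for z_k = 1: log(2.5/1) = 0.9163
  log(r/|z_k|) for z_k = 1: log(2.5/1) = 0.9163
  Outside zeros (3) contribute nothing to the Jensen sum.
Sum over inside zeros: 2.0557.
I(r) = log|p(0)| + (inside sum) = 1.7918 + 2.0557 = 3.8475.
Note: since some zeros are outside |z| ≤ r, the simplified n·log(r) form does NOT apply — only the inside zeros contribute.

I(r) ≈ 3.8475.


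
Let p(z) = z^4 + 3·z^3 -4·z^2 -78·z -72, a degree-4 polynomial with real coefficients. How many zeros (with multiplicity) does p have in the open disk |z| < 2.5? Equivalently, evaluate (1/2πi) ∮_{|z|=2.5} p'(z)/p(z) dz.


The zeros of p are: 4, -1, (-3 + 3i), (-3 - 3i).
Their magnitudes are: 4, 1, 4.243, 4.243.
Zeros with |z| < R = 2.5: -1.
Count = 1.
By the argument principle, (1/2πi) ∮_{|z|=R} p'(z)/p(z) dz equals exactly this count.

Number of zeros inside |z| < 2.5: 1.


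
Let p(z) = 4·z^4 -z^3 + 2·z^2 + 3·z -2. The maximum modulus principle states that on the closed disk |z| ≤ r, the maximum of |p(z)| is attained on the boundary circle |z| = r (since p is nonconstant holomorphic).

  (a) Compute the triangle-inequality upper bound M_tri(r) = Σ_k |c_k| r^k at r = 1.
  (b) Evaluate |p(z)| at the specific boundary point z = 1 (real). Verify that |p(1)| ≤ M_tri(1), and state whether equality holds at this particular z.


Coefficients: c_0 = -2, c_1 = 3, c_2 = 2, c_3 = -1, c_4 = 4. Radius r = 1.
Part (a). Triangle bound: M_tri(r) = Σ_k |c_k| r^k
  = |-2|·1^0 + |3|·1^1 + |2|·1^2 + |-1|·1^3 + |4|·1^4
  = 2 + 3 + 2 + 1 + 4 = 12.
This bounds M(r) := max_{|z|=r} |p(z)| from above; equality holds iff all terms c_k z^k can be made to align in phase at a single z on |z|=r.
Part (b). At z = 1 (real, on the circle |z| = r):
  p(1) = (-2)·1^0 + (3)·1^1 + (2)·1^2 + (-1)·1^3 + (4)·1^4 = 6.
  |p(1)| = 6.
Check: |p(1)| = 6 ≤ 12 = M_tri(1). ✓ Equality does not hold at z = 1 (the coefficients have mixed signs, so the terms do not all align in phase there).

M_tri(1) = 12; |p(1)| = 6; equality at z=1: no.


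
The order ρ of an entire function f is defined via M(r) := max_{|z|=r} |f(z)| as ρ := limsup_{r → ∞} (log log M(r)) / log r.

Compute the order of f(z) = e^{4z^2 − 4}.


|e^{4z^2 − 4}| = e^{Re(4·z^2) + -4} ≤ e^{4|z|^2 + -4} = e^{4r^2 + -4} on |z| = r, so ρ ≤ 2. Choosing z on |z|=r so that 4·z^2 is real positive (always possible by picking arg z appropriately) gives |f(z)| = e^{4r^2 + -4}, matching the bound. The additive constant -4 does not affect log log M(r) ~ 2·log r. Hence ρ = 2.
Therefore ρ = 2.

Order ρ = 2.


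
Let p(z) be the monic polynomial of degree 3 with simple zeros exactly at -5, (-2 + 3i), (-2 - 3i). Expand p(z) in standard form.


The polynomial is p(z) = ∏_{α ∈ S} (z − α), where S = {-5, (-2 + 3i), (-2 - 3i)}.
Expanding the product yields: p(z) = z^3 + 9·z^2 + 33·z + 65.
Note conjugate pairs combine to real quadratics: (z − (-2+3i))(z − (-2−3i)) = z² + 4z + 13.
The resulting polynomial has degree 3 and real coefficients as required.

p(z) = z^3 + 9·z^2 + 33·z + 65.


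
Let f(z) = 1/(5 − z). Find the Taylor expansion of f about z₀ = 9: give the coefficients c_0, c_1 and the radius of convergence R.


Let w = z − z₀, so z = z₀ + w.
Then 5 − z = 5 − (z₀ + w) = (5 − z₀) − w = -4 − w.
f(z) = 1/(-4 − w) = (1/(-4)) · 1/(1 − w/(-4)) = Σ_{n≥0} w^n / (-4)^(n+1).
So c_n = 1/(-4)^(n+1):
  c_0 = 1/(-4)^1 = -1/4.
  c_1 = 1/(-4)^2 = 1/16.
The series is valid for |w/d| < 1, i.e. |z − z₀| < |d|.
Radius of convergence: R = |5 − z₀| = |-4| = 4 (distance from z₀ to the singularity z = 5).

c_0 = -1/4, c_1 = 1/16; R = 4.


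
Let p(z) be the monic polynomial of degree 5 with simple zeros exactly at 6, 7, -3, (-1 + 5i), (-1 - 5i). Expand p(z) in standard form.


The polynomial is p(z) = ∏_{α ∈ S} (z − α), where S = {6, 7, -3, (-1 + 5i), (-1 - 5i)}.
Expanding the product yields: p(z) = z^5 -8·z^4 + 9·z^3 -128·z^2 + 330·z + 3276.
Note conjugate pairs combine to real quadratics: (z − (-1+5i))(z − (-1−5i)) = z² + 2z + 26.
The resulting polynomial has degree 5 and real coefficients as required.

p(z) = z^5 -8·z^4 + 9·z^3 -128·z^2 + 330·z + 3276.


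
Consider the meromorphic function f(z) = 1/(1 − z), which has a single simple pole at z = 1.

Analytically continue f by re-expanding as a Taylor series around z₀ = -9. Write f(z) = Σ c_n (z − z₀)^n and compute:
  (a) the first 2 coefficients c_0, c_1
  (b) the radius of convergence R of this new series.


Let w = z − z₀, so z = z₀ + w.
Then 1 − z = 1 − (z₀ + w) = (1 − z₀) − w = 10 − w.
f(z) = 1/(10 − w) = (1/(10)) · 1/(1 − w/(10)) = Σ_{n≥0} w^n / (10)^(n+1).
So c_n = 1/(10)^(n+1):
  c_0 = 1/(10)^1 = 1/10.
  c_1 = 1/(10)^2 = 1/100.
The series is valid for |w/d| < 1, i.e. |z − z₀| < |d|.
Radius of convergence: R = |1 − z₀| = |10| = 10 (distance from z₀ to the singularity z = 1).

c_0 = 1/10, c_1 = 1/100; R = 10.


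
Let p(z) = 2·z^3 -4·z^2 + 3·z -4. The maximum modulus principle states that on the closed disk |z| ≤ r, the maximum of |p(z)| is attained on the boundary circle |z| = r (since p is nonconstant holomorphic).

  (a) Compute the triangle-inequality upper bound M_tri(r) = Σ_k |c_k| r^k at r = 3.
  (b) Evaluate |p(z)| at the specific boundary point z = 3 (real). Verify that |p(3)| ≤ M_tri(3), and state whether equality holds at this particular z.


Coefficients: c_0 = -4, c_1 = 3, c_2 = -4, c_3 = 2. Radius r = 3.
Part (a). Triangle bound: M_tri(r) = Σ_k |c_k| r^k
  = |-4|·3^0 + |3|·3^1 + |-4|·3^2 + |2|·3^3
  = 4 + 9 + 36 + 54 = 103.
This bounds M(r) := max_{|z|=r} |p(z)| from above; equality holds iff all terms c_k z^k can be made to align in phase at a single z on |z|=r.
Part (b). At z = 3 (real, on the circle |z| = r):
  p(3) = (-4)·3^0 + (3)·3^1 + (-4)·3^2 + (2)·3^3 = 23.
  |p(3)| = 23.
Check: |p(3)| = 23 ≤ 103 = M_tri(3). ✓ Equality does not hold at z = 3 (the coefficients have mixed signs, so the terms do not all align in phase there).

M_tri(3) = 103; |p(3)| = 23; equality at z=3: no.


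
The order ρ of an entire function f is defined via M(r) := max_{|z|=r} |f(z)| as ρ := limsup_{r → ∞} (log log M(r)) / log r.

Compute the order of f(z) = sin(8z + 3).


sin(w) is a linear combination of e^{iw} and e^{−iw} (or e^w, e^{−w} in the hyperbolic case), so |sin(w)| ≤ e^{|w|}. With w = 8z + 3, |w| ≤ 8|z| + 3 = 8r + 3 on |z| = r, giving M(r) ≤ e^{8r + 3}, so ρ ≤ 1. On a suitable ray (z = it for sin/cos; z = t for sinh/cosh, t real → ∞), |sin(8z + 3)| grows like e^{8|t|}/2, so ρ ≥ 1. Hence ρ = 1.
Therefore ρ = 1.

Order ρ = 1.


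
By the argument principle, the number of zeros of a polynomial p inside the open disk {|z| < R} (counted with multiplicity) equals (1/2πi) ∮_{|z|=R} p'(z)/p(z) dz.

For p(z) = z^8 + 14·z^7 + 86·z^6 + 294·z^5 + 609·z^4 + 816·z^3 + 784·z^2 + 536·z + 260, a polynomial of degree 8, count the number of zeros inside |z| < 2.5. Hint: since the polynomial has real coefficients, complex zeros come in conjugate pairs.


The zeros of p are: (-3 + 1i), (-3 - 1i), (0 + 1i), (0 - 1i), (-1 + 1i), (-1 - 1i), (-3 + 2i), (-3 - 2i).
Their magnitudes are: 3.162, 3.162, 1, 1, 1.414, 1.414, 3.606, 3.606.
Zeros with |z| < R = 2.5: (0 + 1i), (0 - 1i), (-1 + 1i), (-1 - 1i).
Count = 4.
By the argument principle, (1/2πi) ∮_{|z|=R} p'(z)/p(z) dz equals exactly this count.

Number of zeros inside |z| < 2.5: 4.


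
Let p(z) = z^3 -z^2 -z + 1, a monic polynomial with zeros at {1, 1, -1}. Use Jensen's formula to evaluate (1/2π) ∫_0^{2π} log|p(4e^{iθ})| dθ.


Zeros: -1, 1, 1; r = 4.
Inside |z| < r: -1, 1, 1. Outside (|z| ≥ r): ∅.
p(0) = 1, so log|p(0)| = log(1) = 0.0000.
Apply Jensen: I(r) = log|p(0)| + Σ_k log(r/|z_k|), summed over zeros inside |z| < r.
  log(r/|z_k|) for z_k = 1: log(4/1) = 1.3863
  log(r/|z_k|) for z_k = 1: log(4/1) = 1.3863
  log(r/|z_k|) for z_k = -1: log(4/1) = 1.3863
Sum over inside zeros: 4.1589.
I(r) = log|p(0)| + (inside sum) = 0.0000 + 4.1589 = 4.1589.
Closed form (all zeros inside, monic): I(r) = n·log(r) = 3·log(4) = 4.1589. ✓

I(r) ≈ 4.1589.


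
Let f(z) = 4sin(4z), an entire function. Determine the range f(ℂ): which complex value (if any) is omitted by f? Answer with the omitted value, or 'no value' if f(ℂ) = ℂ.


Little Picard bounds the complement of f(ℂ) to at most one point.
sin is entire and surjective onto ℂ: for every w ∈ ℂ, sin(ζ) = w has a solution ζ ∈ ℂ (e.g., via the complex inverse arcsin). With ζ = 4z this gives z = ζ/(4). Then 4·sin(4z) takes every value in 4·ℂ = ℂ, and adding 0 is a bijection of ℂ. So f is surjective and omits no value. (Note: only on the real line is sin bounded by [−1, 1].)

Omitted value: no value.


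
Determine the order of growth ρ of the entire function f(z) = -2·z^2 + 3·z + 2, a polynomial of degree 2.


|f(z)| ≤ Σ|c_k|·r^k = O(r^2) as r → ∞. Polynomial growth is O(e^{r^ε}) for every ε > 0 (since r^2/e^{r^ε} → 0), so ρ ≤ ε for all ε > 0, i.e. ρ = 0. Every nonconstant polynomial has order 0.
Therefore ρ = 0.

Order ρ = 0.


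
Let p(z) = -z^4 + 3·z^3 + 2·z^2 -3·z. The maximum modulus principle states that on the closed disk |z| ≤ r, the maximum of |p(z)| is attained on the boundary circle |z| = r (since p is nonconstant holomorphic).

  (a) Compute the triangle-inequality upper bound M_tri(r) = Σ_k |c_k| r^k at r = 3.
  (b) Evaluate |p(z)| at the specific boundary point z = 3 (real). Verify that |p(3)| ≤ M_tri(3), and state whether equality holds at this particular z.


Coefficients: c_0 = 0, c_1 = -3, c_2 = 2, c_3 = 3, c_4 = -1. Radius r = 3.
Part (a). Triangle bound: M_tri(r) = Σ_k |c_k| r^k
  = |0|·3^0 + |-3|·3^1 + |2|·3^2 + |3|·3^3 + |-1|·3^4
  = 0 + 9 + 18 + 81 + 81 = 189.
This bounds M(r) := max_{|z|=r} |p(z)| from above; equality holds iff all terms c_k z^k can be made to align in phase at a single z on |z|=r.
Part (b). At z = 3 (real, on the circle |z| = r):
  p(3) = (0)·3^0 + (-3)·3^1 + (2)·3^2 + (3)·3^3 + (-1)·3^4 = 9.
  |p(3)| = 9.
Check: |p(3)| = 9 ≤ 189 = M_tri(3). ✓ Equality does not hold at z = 3 (the coefficients have mixed signs, so the terms do not all align in phase there).

M_tri(3) = 189; |p(3)| = 9; equality at z=3: no.


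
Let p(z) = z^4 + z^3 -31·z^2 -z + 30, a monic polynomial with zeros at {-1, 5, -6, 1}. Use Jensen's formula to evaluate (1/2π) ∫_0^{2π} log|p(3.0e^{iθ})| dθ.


Zeros: -6, -1, 1, 5; r = 3.0.
Inside |z| < r: -1, 1. Outside (|z| ≥ r): -6, 5.
p(0) = 30, so log|p(0)| = log(30) = 3.4012.
Apply Jensen: I(r) = log|p(0)| + Σ_k log(r/|z_k|), summed over zeros inside |z| < r.
  log(r/|z_k|) for z_k = -1: log(3.0/1) = 1.0986
  log(r/|z_k|) for z_k = 1: log(3.0/1) = 1.0986
  Outside zeros (-6, 5) contribute nothing to the Jensen sum.
Sum over inside zeros: 2.1972.
I(r) = log|p(0)| + (inside sum) = 3.4012 + 2.1972 = 5.5984.
Note: since some zeros are outside |z| ≤ r, the simplified n·log(r) form does NOT apply — only the inside zeros contribute.

I(r) ≈ 5.5984.


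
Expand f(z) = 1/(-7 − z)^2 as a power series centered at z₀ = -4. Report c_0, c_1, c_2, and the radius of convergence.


Let w = z − z₀, so z = z₀ + w.
Then -7 − z = -7 − (z₀ + w) = (-7 − z₀) − w = -3 − w.
f(z) = 1/(-3 − w)^2 = (1/(-3)^2) · (1 − w/(-3))^{−2}.
By the binomial series (1−u)^{−2} = Σ_{n≥0} C(n+1, 1) u^n for |u|<1, with u = w/(-3):
  c_n = C(n+1, 1) / (-3)^(n+2).
  c_0 = 1/(-3)^2 = 1/9.
  c_1 = 2/(-3)^3 = -2/27.
  c_2 = 3/(-3)^4 = 1/27.
The series is valid for |w/d| < 1, i.e. |z − z₀| < |d|.
Radius of convergence: R = |-7 − z₀| = |-3| = 3 (distance from z₀ to the singularity z = -7).

c_0 = 1/9, c_1 = -2/27, c_2 = 1/27; R = 3.


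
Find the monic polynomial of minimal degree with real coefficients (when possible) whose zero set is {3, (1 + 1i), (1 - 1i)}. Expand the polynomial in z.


The polynomial is p(z) = ∏_{α ∈ S} (z − α), where S = {3, (1 + 1i), (1 - 1i)}.
Expanding the product yields: p(z) = z^3 -5·z^2 + 8·z -6.
Note conjugate pairs combine to real quadratics: (z − (1+1i))(z − (1−1i)) = z² − 2z + 2.
The resulting polynomial has degree 3 and real coefficients as required.

p(z) = z^3 -5·z^2 + 8·z -6.


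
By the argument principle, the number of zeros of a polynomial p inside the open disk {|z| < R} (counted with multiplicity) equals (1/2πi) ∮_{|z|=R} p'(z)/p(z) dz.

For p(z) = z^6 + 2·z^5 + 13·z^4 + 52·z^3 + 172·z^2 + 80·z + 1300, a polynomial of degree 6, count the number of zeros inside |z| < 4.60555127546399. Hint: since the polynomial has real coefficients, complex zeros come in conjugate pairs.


The zeros of p are: (1 + 3i), (1 - 3i), (1 + 3i), (1 - 3i), (-3 + 2i), (-3 - 2i).
Their magnitudes are: 3.162, 3.162, 3.162, 3.162, 3.606, 3.606.
Zeros with |z| < R = 4.60555127546399: (1 + 3i), (1 - 3i), (1 + 3i), (1 - 3i), (-3 + 2i), (-3 - 2i).
Count = 6.
By the argument principle, (1/2πi) ∮_{|z|=R} p'(z)/p(z) dz equals exactly this count.

Number of zeros inside |z| < 4.60555127546399: 6.


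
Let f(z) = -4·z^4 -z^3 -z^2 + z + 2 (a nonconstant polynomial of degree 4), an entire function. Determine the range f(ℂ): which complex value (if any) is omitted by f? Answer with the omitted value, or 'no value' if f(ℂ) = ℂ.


Little Picard bounds the complement of f(ℂ) to at most one point.
For every w ∈ ℂ, the equation p(z) − w = 0 is a nonconstant polynomial in z and hence has at least one root by the fundamental theorem of algebra. So p is surjective onto ℂ, omitting no value.

Omitted value: no value.


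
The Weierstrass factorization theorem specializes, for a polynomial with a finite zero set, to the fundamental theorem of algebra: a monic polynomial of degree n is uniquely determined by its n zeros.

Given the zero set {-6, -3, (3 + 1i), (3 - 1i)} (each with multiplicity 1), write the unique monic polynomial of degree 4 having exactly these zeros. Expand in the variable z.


The polynomial is p(z) = ∏_{α ∈ S} (z − α), where S = {-6, -3, (3 + 1i), (3 - 1i)}.
Expanding the product yields: p(z) = z^4 + 3·z^3 -26·z^2 -18·z + 180.
Note conjugate pairs combine to real quadratics: (z − (3+1i))(z − (3−1i)) = z² − 6z + 10.
The resulting polynomial has degree 4 and real coefficients as required.

p(z) = z^4 + 3·z^3 -26·z^2 -18·z + 180.


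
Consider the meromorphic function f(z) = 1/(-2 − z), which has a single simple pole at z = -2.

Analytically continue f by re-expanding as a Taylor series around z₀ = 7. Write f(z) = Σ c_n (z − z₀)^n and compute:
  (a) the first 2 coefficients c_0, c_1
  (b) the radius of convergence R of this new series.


Let w = z − z₀, so z = z₀ + w.
Then -2 − z = -2 − (z₀ + w) = (-2 − z₀) − w = -9 − w.
f(z) = 1/(-9 − w) = (1/(-9)) · 1/(1 − w/(-9)) = Σ_{n≥0} w^n / (-9)^(n+1).
So c_n = 1/(-9)^(n+1):
  c_0 = 1/(-9)^1 = -1/9.
  c_1 = 1/(-9)^2 = 1/81.
The series is valid for |w/d| < 1, i.e. |z − z₀| < |d|.
Radius of convergence: R = |-2 − z₀| = |-9| = 9 (distance from z₀ to the singularity z = -2).

c_0 = -1/9, c_1 = 1/81; R = 9.


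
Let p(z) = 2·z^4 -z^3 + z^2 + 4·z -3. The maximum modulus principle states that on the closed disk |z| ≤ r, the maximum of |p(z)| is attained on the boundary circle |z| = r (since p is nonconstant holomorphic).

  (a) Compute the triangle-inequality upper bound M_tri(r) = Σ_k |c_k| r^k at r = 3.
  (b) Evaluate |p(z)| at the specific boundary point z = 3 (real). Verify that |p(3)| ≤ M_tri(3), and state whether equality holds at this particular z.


Coefficients: c_0 = -3, c_1 = 4, c_2 = 1, c_3 = -1, c_4 = 2. Radius r = 3.
Part (a). Triangle bound: M_tri(r) = Σ_k |c_k| r^k
  = |-3|·3^0 + |4|·3^1 + |1|·3^2 + |-1|·3^3 + |2|·3^4
  = 3 + 12 + 9 + 27 + 162 = 213.
This bounds M(r) := max_{|z|=r} |p(z)| from above; equality holds iff all terms c_k z^k can be made to align in phase at a single z on |z|=r.
Part (b). At z = 3 (real, on the circle |z| = r):
  p(3) = (-3)·3^0 + (4)·3^1 + (1)·3^2 + (-1)·3^3 + (2)·3^4 = 153.
  |p(3)| = 153.
Check: |p(3)| = 153 ≤ 213 = M_tri(3). ✓ Equality does not hold at z = 3 (the coefficients have mixed signs, so the terms do not all align in phase there).

M_tri(3) = 213; |p(3)| = 153; equality at z=3: no.


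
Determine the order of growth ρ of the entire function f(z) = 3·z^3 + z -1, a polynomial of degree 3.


|f(z)| ≤ Σ|c_k|·r^k = O(r^3) as r → ∞. Polynomial growth is O(e^{r^ε}) for every ε > 0 (since r^3/e^{r^ε} → 0), so ρ ≤ ε for all ε > 0, i.e. ρ = 0. Every nonconstant polynomial has order 0.
Therefore ρ = 0.

Order ρ = 0.


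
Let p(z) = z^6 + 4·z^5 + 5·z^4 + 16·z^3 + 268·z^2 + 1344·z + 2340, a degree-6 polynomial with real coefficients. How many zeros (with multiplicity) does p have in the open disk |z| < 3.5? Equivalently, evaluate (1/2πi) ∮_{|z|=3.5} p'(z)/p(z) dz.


The zeros of p are: (3 + 3i), (3 - 3i), (-3 + 1i), (-3 - 1i), (-2 + 3i), (-2 - 3i).
Their magnitudes are: 4.243, 4.243, 3.162, 3.162, 3.606, 3.606.
Zeros with |z| < R = 3.5: (-3 + 1i), (-3 - 1i).
Count = 2.
By the argument principle, (1/2πi) ∮_{|z|=R} p'(z)/p(z) dz equals exactly this count.

Number of zeros inside |z| < 3.5: 2.


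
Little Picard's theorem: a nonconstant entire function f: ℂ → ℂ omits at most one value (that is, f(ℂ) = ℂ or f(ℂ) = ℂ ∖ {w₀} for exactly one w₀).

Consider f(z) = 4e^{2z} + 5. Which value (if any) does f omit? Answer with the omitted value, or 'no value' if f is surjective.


Little Picard bounds the complement of f(ℂ) to at most one point.
e^{2z} is never zero on ℂ, so 4·e^{2z} takes every value in ℂ ∖ {0}. Adding 5 shifts the range to ℂ ∖ {5}. Thus f omits exactly the value 5.

Omitted value: 5.


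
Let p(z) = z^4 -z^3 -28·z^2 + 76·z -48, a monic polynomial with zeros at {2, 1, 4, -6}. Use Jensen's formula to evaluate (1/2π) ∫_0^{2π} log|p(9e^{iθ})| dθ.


Zeros: -6, 1, 2, 4; r = 9.
Inside |z| < r: -6, 1, 2, 4. Outside (|z| ≥ r): ∅.
p(0) = -48, so log|p(0)| = log(48) = 3.8712.
Apply Jensen: I(r) = log|p(0)| + Σ_k log(r/|z_k|), summed over zeros inside |z| < r.
  log(r/|z_k|) for z_k = 2: log(9/2) = 1.5041
  log(r/|z_k|) for z_k = 1: log(9/1) = 2.1972
  log(r/|z_k|) for z_k = 4: log(9/4) = 0.8109
  log(r/|z_k|) for z_k = -6: log(9/6) = 0.4055
Sum over inside zeros: 4.9177.
I(r) = log|p(0)| + (inside sum) = 3.8712 + 4.9177 = 8.7889.
Closed form (all zeros inside, monic): I(r) = n·log(r) = 4·log(9) = 8.7889. ✓

I(r) ≈ 8.7889.


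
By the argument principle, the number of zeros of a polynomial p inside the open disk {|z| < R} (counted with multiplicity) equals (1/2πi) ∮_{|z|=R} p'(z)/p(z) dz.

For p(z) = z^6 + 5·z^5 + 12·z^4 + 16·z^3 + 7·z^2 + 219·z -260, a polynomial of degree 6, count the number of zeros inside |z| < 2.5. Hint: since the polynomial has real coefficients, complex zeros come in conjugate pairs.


The zeros of p are: 1, -4, (-2 + 3i), (-2 - 3i), (1 + 2i), (1 - 2i).
Their magnitudes are: 1, 4, 3.606, 3.606, 2.236, 2.236.
Zeros with |z| < R = 2.5: 1, (1 + 2i), (1 - 2i).
Count = 3.
By the argument principle, (1/2πi) ∮_{|z|=R} p'(z)/p(z) dz equals exactly this count.

Number of zeros inside |z| < 2.5: 3.


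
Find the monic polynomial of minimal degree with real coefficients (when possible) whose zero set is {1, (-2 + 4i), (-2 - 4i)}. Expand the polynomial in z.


The polynomial is p(z) = ∏_{α ∈ S} (z − α), where S = {1, (-2 + 4i), (-2 - 4i)}.
Expanding the product yields: p(z) = z^3 + 3·z^2 + 16·z -20.
Note conjugate pairs combine to real quadratics: (z − (-2+4i))(z − (-2−4i)) = z² + 4z + 20.
The resulting polynomial has degree 3 and real coefficients as required.

p(z) = z^3 + 3·z^2 + 16·z -20.


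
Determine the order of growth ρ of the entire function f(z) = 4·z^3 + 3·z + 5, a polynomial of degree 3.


|f(z)| ≤ Σ|c_k|·r^k = O(r^3) as r → ∞. Polynomial growth is O(e^{r^ε}) for every ε > 0 (since r^3/e^{r^ε} → 0), so ρ ≤ ε for all ε > 0, i.e. ρ = 0. Every nonconstant polynomial has order 0.
Therefore ρ = 0.

Order ρ = 0.


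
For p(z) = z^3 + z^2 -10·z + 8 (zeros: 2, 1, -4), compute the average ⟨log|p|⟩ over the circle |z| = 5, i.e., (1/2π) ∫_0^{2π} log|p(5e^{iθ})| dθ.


Zeros: -4, 1, 2; r = 5.
Inside |z| < r: -4, 1, 2. Outside (|z| ≥ r): ∅.
p(0) = 8, so log|p(0)| = log(8) = 2.0794.
Apply Jensen: I(r) = log|p(0)| + Σ_k log(r/|z_k|), summed over zeros inside |z| < r.
  log(r/|z_k|) for z_k = 2: log(5/2) = 0.9163
  log(r/|z_k|) for z_k = 1: log(5/1) = 1.6094
  log(r/|z_k|) for z_k = -4: log(5/4) = 0.2231
Sum over inside zeros: 2.7489.
I(r) = log|p(0)| + (inside sum) = 2.0794 + 2.7489 = 4.8283.
Closed form (all zeros inside, monic): I(r) = n·log(r) = 3·log(5) = 4.8283. ✓

I(r) ≈ 4.8283.


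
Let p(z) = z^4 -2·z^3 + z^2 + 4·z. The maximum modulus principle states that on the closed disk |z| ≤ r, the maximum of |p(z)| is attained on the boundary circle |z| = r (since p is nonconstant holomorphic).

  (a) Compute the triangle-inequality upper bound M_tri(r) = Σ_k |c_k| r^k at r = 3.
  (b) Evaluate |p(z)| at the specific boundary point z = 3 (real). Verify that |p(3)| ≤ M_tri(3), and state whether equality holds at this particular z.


Coefficients: c_0 = 0, c_1 = 4, c_2 = 1, c_3 = -2, c_4 = 1. Radius r = 3.
Part (a). Triangle bound: M_tri(r) = Σ_k |c_k| r^k
  = |0|·3^0 + |4|·3^1 + |1|·3^2 + |-2|·3^3 + |1|·3^4
  = 0 + 12 + 9 + 54 + 81 = 156.
This bounds M(r) := max_{|z|=r} |p(z)| from above; equality holds iff all terms c_k z^k can be made to align in phase at a single z on |z|=r.
Part (b). At z = 3 (real, on the circle |z| = r):
  p(3) = (0)·3^0 + (4)·3^1 + (1)·3^2 + (-2)·3^3 + (1)·3^4 = 48.
  |p(3)| = 48.
Check: |p(3)| = 48 ≤ 156 = M_tri(3). ✓ Equality does not hold at z = 3 (the coefficients have mixed signs, so the terms do not all align in phase there).

M_tri(3) = 156; |p(3)| = 48; equality at z=3: no.


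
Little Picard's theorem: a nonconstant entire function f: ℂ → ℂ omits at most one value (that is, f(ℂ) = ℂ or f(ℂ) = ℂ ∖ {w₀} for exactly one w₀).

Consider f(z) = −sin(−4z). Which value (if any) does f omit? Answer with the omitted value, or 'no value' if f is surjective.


Little Picard bounds the complement of f(ℂ) to at most one point.
sin is entire and surjective onto ℂ: for every w ∈ ℂ, sin(ζ) = w has a solution ζ ∈ ℂ (e.g., via the complex inverse arcsin). With ζ = −4z this gives z = ζ/(-4). Then -1·sin(−4z) takes every value in -1·ℂ = ℂ, and adding 0 is a bijection of ℂ. So f is surjective and omits no value. (Note: only on the real line is sin bounded by [−1, 1].)

Omitted value: no value.


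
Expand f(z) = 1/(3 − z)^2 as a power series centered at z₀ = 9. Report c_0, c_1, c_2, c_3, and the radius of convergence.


Let w = z − z₀, so z = z₀ + w.
Then 3 − z = 3 − (z₀ + w) = (3 − z₀) − w = -6 − w.
f(z) = 1/(-6 − w)^2 = (1/(-6)^2) · (1 − w/(-6))^{−2}.
By the binomial series (1−u)^{−2} = Σ_{n≥0} C(n+1, 1) u^n for |u|<1, with u = w/(-6):
  c_n = C(n+1, 1) / (-6)^(n+2).
  c_0 = 1/(-6)^2 = 1/36.
  c_1 = 2/(-6)^3 = -1/108.
  c_2 = 3/(-6)^4 = 1/432.
  c_3 = 4/(-6)^5 = -1/1944.
The series is valid for |w/d| < 1, i.e. |z − z₀| < |d|.
Radius of convergence: R = |3 − z₀| = |-6| = 6 (distance from z₀ to the singularity z = 3).

c_0 = 1/36, c_1 = -1/108, c_2 = 1/432, c_3 = -1/1944; R = 6.


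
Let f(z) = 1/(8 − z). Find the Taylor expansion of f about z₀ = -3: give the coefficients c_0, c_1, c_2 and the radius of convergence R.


Let w = z − z₀, so z = z₀ + w.
Then 8 − z = 8 − (z₀ + w) = (8 − z₀) − w = 11 − w.
f(z) = 1/(11 − w) = (1/(11)) · 1/(1 − w/(11)) = Σ_{n≥0} w^n / (11)^(n+1).
So c_n = 1/(11)^(n+1):
  c_0 = 1/(11)^1 = 1/11.
  c_1 = 1/(11)^2 = 1/121.
  c_2 = 1/(11)^3 = 1/1331.
The series is valid for |w/d| < 1, i.e. |z − z₀| < |d|.
Radius of convergence: R = |8 − z₀| = |11| = 11 (distance from z₀ to the singularity z = 8).

c_0 = 1/11, c_1 = 1/121, c_2 = 1/1331; R = 11.


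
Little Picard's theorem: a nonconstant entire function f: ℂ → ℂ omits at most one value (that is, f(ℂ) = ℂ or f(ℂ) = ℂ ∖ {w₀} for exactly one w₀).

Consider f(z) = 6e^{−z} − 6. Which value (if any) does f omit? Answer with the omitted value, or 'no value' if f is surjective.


Little Picard bounds the complement of f(ℂ) to at most one point.
e^{−z} is never zero on ℂ, so 6·e^{−z} takes every value in ℂ ∖ {0}. Adding -6 shifts the range to ℂ ∖ {-6}. Thus f omits exactly the value -6.

Omitted value: -6.


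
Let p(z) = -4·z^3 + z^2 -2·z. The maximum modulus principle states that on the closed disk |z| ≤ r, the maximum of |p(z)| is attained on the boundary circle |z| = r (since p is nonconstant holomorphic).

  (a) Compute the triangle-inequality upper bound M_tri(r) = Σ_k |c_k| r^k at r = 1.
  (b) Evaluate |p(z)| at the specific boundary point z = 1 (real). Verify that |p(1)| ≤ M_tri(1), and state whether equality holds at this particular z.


Coefficients: c_0 = 0, c_1 = -2, c_2 = 1, c_3 = -4. Radius r = 1.
Part (a). Triangle bound: M_tri(r) = Σ_k |c_k| r^k
  = |0|·1^0 + |-2|·1^1 + |1|·1^2 + |-4|·1^3
  = 0 + 2 + 1 + 4 = 7.
This bounds M(r) := max_{|z|=r} |p(z)| from above; equality holds iff all terms c_k z^k can be made to align in phase at a single z on |z|=r.
Part (b). At z = 1 (real, on the circle |z| = r):
  p(1) = (0)·1^0 + (-2)·1^1 + (1)·1^2 + (-4)·1^3 = -5.
  |p(1)| = 5.
Check: |p(1)| = 5 ≤ 7 = M_tri(1). ✓ Equality does not hold at z = 1 (the coefficients have mixed signs, so the terms do not all align in phase there).

M_tri(1) = 7; |p(1)| = 5; equality at z=1: no.


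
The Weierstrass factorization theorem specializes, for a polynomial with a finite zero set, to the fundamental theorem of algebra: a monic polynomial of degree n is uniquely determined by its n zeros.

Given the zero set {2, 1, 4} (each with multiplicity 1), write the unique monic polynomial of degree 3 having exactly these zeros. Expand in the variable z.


The polynomial is p(z) = ∏_{α ∈ S} (z − α), where S = {2, 1, 4}.
Expanding the product yields: p(z) = z^3 -7·z^2 + 14·z -8.
The resulting polynomial has degree 3 and real coefficients as required.

p(z) = z^3 -7·z^2 + 14·z -8.


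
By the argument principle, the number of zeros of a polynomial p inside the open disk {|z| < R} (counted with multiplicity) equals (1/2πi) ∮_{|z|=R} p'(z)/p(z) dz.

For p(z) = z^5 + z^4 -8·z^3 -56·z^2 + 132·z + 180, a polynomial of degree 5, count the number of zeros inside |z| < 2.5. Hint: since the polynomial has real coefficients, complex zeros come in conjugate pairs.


The zeros of p are: (-3 + 3i), (-3 - 3i), (3 + 1i), (3 - 1i), -1.
Their magnitudes are: 4.243, 4.243, 3.162, 3.162, 1.
Zeros with |z| < R = 2.5: -1.
Count = 1.
By the argument principle, (1/2πi) ∮_{|z|=R} p'(z)/p(z) dz equals exactly this count.

Number of zeros inside |z| < 2.5: 1.


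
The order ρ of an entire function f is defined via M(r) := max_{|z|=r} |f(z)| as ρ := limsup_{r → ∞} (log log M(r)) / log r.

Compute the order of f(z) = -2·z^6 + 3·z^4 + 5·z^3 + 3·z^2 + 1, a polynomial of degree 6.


|f(z)| ≤ Σ|c_k|·r^k = O(r^6) as r → ∞. Polynomial growth is O(e^{r^ε}) for every ε > 0 (since r^6/e^{r^ε} → 0), so ρ ≤ ε for all ε > 0, i.e. ρ = 0. Every nonconstant polynomial has order 0.
Therefore ρ = 0.

Order ρ = 0.


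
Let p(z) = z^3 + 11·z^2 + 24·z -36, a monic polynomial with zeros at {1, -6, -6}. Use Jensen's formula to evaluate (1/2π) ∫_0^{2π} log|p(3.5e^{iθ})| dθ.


Zeros: -6, -6, 1; r = 3.5.
Inside |z| < r: 1. Outside (|z| ≥ r): -6, -6.
p(0) = -36, so log|p(0)| = log(36) = 3.5835.
Apply Jensen: I(r) = log|p(0)| + Σ_k log(r/|z_k|), summed over zeros inside |z| < r.
  log(r/|z_k|) for z_k = 1: log(3.5/1) = 1.2528
  Outside zeros (-6, -6) contribute nothing to the Jensen sum.
Sum over inside zeros: 1.2528.
I(r) = log|p(0)| + (inside sum) = 3.5835 + 1.2528 = 4.8363.
Note: since some zeros are outside |z| ≤ r, the simplified n·log(r) form does NOT apply — only the inside zeros contribute.

I(r) ≈ 4.8363.


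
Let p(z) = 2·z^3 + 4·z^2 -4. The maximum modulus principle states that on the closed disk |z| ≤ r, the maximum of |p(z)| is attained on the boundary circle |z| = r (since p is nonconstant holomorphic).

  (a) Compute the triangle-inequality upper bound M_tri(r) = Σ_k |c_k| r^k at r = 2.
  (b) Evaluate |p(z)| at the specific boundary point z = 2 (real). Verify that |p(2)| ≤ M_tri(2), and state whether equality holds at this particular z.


Coefficients: c_0 = -4, c_1 = 0, c_2 = 4, c_3 = 2. Radius r = 2.
Part (a). Triangle bound: M_tri(r) = Σ_k |c_k| r^k
  = |-4|·2^0 + |0|·2^1 + |4|·2^2 + |2|·2^3
  = 4 + 0 + 16 + 16 = 36.
This bounds M(r) := max_{|z|=r} |p(z)| from above; equality holds iff all terms c_k z^k can be made to align in phase at a single z on |z|=r.
Part (b). At z = 2 (real, on the circle |z| = r):
  p(2) = (-4)·2^0 + (0)·2^1 + (4)·2^2 + (2)·2^3 = 28.
  |p(2)| = 28.
Check: |p(2)| = 28 ≤ 36 = M_tri(2). ✓ Equality does not hold at z = 2 (the coefficients have mixed signs, so the terms do not all align in phase there).

M_tri(2) = 36; |p(2)| = 28; equality at z=2: no.


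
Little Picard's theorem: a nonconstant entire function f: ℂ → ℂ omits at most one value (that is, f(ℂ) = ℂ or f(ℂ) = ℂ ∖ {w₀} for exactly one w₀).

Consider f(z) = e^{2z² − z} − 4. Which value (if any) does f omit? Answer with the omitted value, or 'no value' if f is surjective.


Little Picard bounds the complement of f(ℂ) to at most one point.
The exponent g(z) = 2z² − z is a nonconstant polynomial, hence surjective onto ℂ. So e^{g(z)} takes every value in {e^w : w ∈ ℂ} = ℂ ∖ {0}. Adding -4 shifts the range to ℂ ∖ {-4}. f omits exactly -4.

Omitted value: -4.


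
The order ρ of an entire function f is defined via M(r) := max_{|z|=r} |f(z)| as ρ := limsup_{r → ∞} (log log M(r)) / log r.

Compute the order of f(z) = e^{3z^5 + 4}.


|e^{3z^5 + 4}| = e^{Re(3·z^5) + 4} ≤ e^{3|z|^5 + 4} = e^{3r^5 + 4} on |z| = r, so ρ ≤ 5. Choosing z on |z|=r so that 3·z^5 is real positive (always possible by picking arg z appropriately) gives |f(z)| = e^{3r^5 + 4}, matching the bound. The additive constant 4 does not affect log log M(r) ~ 5·log r. Hence ρ = 5.
Therefore ρ = 5.

Order ρ = 5.


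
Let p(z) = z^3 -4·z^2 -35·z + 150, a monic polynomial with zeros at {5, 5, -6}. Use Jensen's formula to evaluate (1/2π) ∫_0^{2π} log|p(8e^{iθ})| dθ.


Zeros: -6, 5, 5; r = 8.
Inside |z| < r: -6, 5, 5. Outside (|z| ≥ r): ∅.
p(0) = 150, so log|p(0)| = log(150) = 5.0106.
Apply Jensen: I(r) = log|p(0)| + Σ_k log(r/|z_k|), summed over zeros inside |z| < r.
  log(r/|z_k|) for z_k = 5: log(8/5) = 0.4700
  log(r/|z_k|) for z_k = 5: log(8/5) = 0.4700
  log(r/|z_k|) for z_k = -6: log(8/6) = 0.2877
Sum over inside zeros: 1.2277.
I(r) = log|p(0)| + (inside sum) = 5.0106 + 1.2277 = 6.2383.
Closed form (all zeros inside, monic): I(r) = n·log(r) = 3·log(8) = 6.2383. ✓

I(r) ≈ 6.2383.


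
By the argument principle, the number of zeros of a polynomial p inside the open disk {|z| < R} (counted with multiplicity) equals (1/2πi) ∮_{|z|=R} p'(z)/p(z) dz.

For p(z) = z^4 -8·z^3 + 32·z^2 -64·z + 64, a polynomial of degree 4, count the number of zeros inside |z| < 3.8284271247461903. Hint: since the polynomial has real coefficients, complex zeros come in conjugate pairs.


The zeros of p are: (2 + 2i), (2 - 2i), (2 + 2i), (2 - 2i).
Their magnitudes are: 2.828, 2.828, 2.828, 2.828.
Zeros with |z| < R = 3.8284271247461903: (2 + 2i), (2 - 2i), (2 + 2i), (2 - 2i).
Count = 4.
By the argument principle, (1/2πi) ∮_{|z|=R} p'(z)/p(z) dz equals exactly this count.

Number of zeros inside |z| < 3.8284271247461903: 4.


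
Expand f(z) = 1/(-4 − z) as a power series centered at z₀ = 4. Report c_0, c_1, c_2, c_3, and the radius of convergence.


Let w = z − z₀, so z = z₀ + w.
Then -4 − z = -4 − (z₀ + w) = (-4 − z₀) − w = -8 − w.
f(z) = 1/(-8 − w) = (1/(-8)) · 1/(1 − w/(-8)) = Σ_{n≥0} w^n / (-8)^(n+1).
So c_n = 1/(-8)^(n+1):
  c_0 = 1/(-8)^1 = -1/8.
  c_1 = 1/(-8)^2 = 1/64.
  c_2 = 1/(-8)^3 = -1/512.
  c_3 = 1/(-8)^4 = 1/4096.
The series is valid for |w/d| < 1, i.e. |z − z₀| < |d|.
Radius of convergence: R = |-4 − z₀| = |-8| = 8 (distance from z₀ to the singularity z = -4).

c_0 = -1/8, c_1 = 1/64, c_2 = -1/512, c_3 = 1/4096; R = 8.


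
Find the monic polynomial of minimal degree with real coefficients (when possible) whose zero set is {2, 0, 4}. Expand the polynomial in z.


The polynomial is p(z) = ∏_{α ∈ S} (z − α), where S = {2, 0, 4}.
Expanding the product yields: p(z) = z^3 -6·z^2 + 8·z.
The resulting polynomial has degree 3 and real coefficients as required.

p(z) = z^3 -6·z^2 + 8·z.


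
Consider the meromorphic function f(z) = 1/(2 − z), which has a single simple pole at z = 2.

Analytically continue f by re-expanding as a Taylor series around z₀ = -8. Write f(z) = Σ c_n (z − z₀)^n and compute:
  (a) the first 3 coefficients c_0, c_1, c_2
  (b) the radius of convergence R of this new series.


Let w = z − z₀, so z = z₀ + w.
Then 2 − z = 2 − (z₀ + w) = (2 − z₀) − w = 10 − w.
f(z) = 1/(10 − w) = (1/(10)) · 1/(1 − w/(10)) = Σ_{n≥0} w^n / (10)^(n+1).
So c_n = 1/(10)^(n+1):
  c_0 = 1/(10)^1 = 1/10.
  c_1 = 1/(10)^2 = 1/100.
  c_2 = 1/(10)^3 = 1/1000.
The series is valid for |w/d| < 1, i.e. |z − z₀| < |d|.
Radius of convergence: R = |2 − z₀| = |10| = 10 (distance from z₀ to the singularity z = 2).

c_0 = 1/10, c_1 = 1/100, c_2 = 1/1000; R = 10.


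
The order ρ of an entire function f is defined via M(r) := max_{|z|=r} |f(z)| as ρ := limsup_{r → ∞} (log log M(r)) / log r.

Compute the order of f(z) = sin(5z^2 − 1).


Write sin(w) = (e^{iw} ± e^{−iw})/(2 or 2i), so |sin(w)| ≤ e^{|w|}. With w = 5z^2 − 1, |w| ≤ 5r^2 + 1 on |z|=r, giving M(r) ≤ e^{5r^2 + 1} and ρ ≤ 2. For the lower bound, choose z on |z|=r with 5z^2 purely imaginary of modulus 5r^2; then |sin(5z^2 − 1)| grows like e^{5r^2}/2, so ρ ≥ 2. Hence ρ = 2.
Therefore ρ = 2.

Order ρ = 2.


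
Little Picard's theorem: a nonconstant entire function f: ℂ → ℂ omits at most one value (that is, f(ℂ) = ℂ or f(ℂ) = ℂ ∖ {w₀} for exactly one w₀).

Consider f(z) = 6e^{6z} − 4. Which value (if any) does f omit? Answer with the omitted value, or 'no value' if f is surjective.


Little Picard bounds the complement of f(ℂ) to at most one point.
e^{6z} is never zero on ℂ, so 6·e^{6z} takes every value in ℂ ∖ {0}. Adding -4 shifts the range to ℂ ∖ {-4}. Thus f omits exactly the value -4.

Omitted value: -4.


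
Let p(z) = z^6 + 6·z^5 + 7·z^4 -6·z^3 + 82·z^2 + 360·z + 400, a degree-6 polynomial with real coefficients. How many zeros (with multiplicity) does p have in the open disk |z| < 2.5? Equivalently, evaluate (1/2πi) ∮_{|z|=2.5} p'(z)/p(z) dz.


The zeros of p are: (-3 + 1i), (-3 - 1i), (-2 + 1i), (-2 - 1i), (2 + 2i), (2 - 2i).
Their magnitudes are: 3.162, 3.162, 2.236, 2.236, 2.828, 2.828.
Zeros with |z| < R = 2.5: (-2 + 1i), (-2 - 1i).
Count = 2.
By the argument principle, (1/2πi) ∮_{|z|=R} p'(z)/p(z) dz equals exactly this count.

Number of zeros inside |z| < 2.5: 2.


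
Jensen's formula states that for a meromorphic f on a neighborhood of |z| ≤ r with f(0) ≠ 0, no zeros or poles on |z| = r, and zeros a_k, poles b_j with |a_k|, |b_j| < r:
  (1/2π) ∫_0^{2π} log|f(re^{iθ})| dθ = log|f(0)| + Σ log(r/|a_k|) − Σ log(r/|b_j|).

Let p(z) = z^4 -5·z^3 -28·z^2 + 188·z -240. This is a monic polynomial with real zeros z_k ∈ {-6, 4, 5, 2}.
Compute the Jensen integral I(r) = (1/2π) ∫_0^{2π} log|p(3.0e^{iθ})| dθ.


Zeros: -6, 2, 4, 5; r = 3.0.
Inside |z| < r: 2. Outside (|z| ≥ r): -6, 4, 5.
p(0) = -240, so log|p(0)| = log(240) = 5.4806.
Apply Jensen: I(r) = log|p(0)| + Σ_k log(r/|z_k|), summed over zeros inside |z| < r.
  log(r/|z_k|) for z_k = 2: log(3.0/2) = 0.4055
  Outside zeros (-6, 4, 5) contribute nothing to the Jensen sum.
Sum over inside zeros: 0.4055.
I(r) = log|p(0)| + (inside sum) = 5.4806 + 0.4055 = 5.8861.
Note: since some zeros are outside |z| ≤ r, the simplified n·log(r) form does NOT apply — only the inside zeros contribute.

I(r) ≈ 5.8861.


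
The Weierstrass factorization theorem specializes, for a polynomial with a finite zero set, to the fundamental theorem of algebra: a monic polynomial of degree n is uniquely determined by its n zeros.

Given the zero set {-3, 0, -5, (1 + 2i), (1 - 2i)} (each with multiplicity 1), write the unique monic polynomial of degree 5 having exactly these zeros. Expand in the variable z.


The polynomial is p(z) = ∏_{α ∈ S} (z − α), where S = {-3, 0, -5, (1 + 2i), (1 - 2i)}.
Expanding the product yields: p(z) = z^5 + 6·z^4 + 4·z^3 + 10·z^2 + 75·z.
Note conjugate pairs combine to real quadratics: (z − (1+2i))(z − (1−2i)) = z² − 2z + 5.
The resulting polynomial has degree 5 and real coefficients as required.

p(z) = z^5 + 6·z^4 + 4·z^3 + 10·z^2 + 75·z.


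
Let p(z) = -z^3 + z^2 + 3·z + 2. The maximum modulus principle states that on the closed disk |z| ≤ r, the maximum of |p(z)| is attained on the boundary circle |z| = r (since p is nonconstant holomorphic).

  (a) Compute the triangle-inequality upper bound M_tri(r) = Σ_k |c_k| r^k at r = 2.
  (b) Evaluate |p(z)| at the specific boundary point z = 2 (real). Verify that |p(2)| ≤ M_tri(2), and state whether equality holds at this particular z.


Coefficients: c_0 = 2, c_1 = 3, c_2 = 1, c_3 = -1. Radius r = 2.
Part (a). Triangle bound: M_tri(r) = Σ_k |c_k| r^k
  = |2|·2^0 + |3|·2^1 + |1|·2^2 + |-1|·2^3
  = 2 + 6 + 4 + 8 = 20.
This bounds M(r) := max_{|z|=r} |p(z)| from above; equality holds iff all terms c_k z^k can be made to align in phase at a single z on |z|=r.
Part (b). At z = 2 (real, on the circle |z| = r):
  p(2) = (2)·2^0 + (3)·2^1 + (1)·2^2 + (-1)·2^3 = 4.
  |p(2)| = 4.
Check: |p(2)| = 4 ≤ 20 = M_tri(2). ✓ Equality does not hold at z = 2 (the coefficients have mixed signs, so the terms do not all align in phase there).

M_tri(2) = 20; |p(2)| = 4; equality at z=2: no.


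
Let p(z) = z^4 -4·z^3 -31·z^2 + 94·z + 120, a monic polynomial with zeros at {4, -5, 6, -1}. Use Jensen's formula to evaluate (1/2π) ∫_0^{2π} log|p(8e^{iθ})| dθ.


Zeros: -5, -1, 4, 6; r = 8.
Inside |z| < r: -5, -1, 4, 6. Outside (|z| ≥ r): ∅.
p(0) = 120, so log|p(0)| = log(120) = 4.7875.
Apply Jensen: I(r) = log|p(0)| + Σ_k log(r/|z_k|), summed over zeros inside |z| < r.
  log(r/|z_k|) for z_k = 4: log(8/4) = 0.6931
  log(r/|z_k|) for z_k = -5: log(8/5) = 0.4700
  log(r/|z_k|) for z_k = 6: log(8/6) = 0.2877
  log(r/|z_k|) for z_k = -1: log(8/1) = 2.0794
Sum over inside zeros: 3.5303.
I(r) = log|p(0)| + (inside sum) = 4.7875 + 3.5303 = 8.3178.
Closed form (all zeros inside, monic): I(r) = n·log(r) = 4·log(8) = 8.3178. ✓

I(r) ≈ 8.3178.
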